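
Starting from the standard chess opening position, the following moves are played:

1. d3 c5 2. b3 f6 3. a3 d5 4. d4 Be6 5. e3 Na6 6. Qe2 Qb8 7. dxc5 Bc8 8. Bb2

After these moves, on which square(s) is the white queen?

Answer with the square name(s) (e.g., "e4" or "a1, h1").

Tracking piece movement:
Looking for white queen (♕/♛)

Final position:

  a b c d e f g h
  ─────────────────
8│♜ ♛ ♝ · ♚ ♝ ♞ ♜│8
7│♟ ♟ · · ♟ · ♟ ♟│7
6│♞ · · · · ♟ · ·│6
5│· · ♙ ♟ · · · ·│5
4│· · · · · · · ·│4
3│♙ ♙ · · ♙ · · ·│3
2│· ♗ ♙ · ♕ ♙ ♙ ♙│2
1│♖ ♘ · · ♔ ♗ ♘ ♖│1
  ─────────────────
  a b c d e f g h


e2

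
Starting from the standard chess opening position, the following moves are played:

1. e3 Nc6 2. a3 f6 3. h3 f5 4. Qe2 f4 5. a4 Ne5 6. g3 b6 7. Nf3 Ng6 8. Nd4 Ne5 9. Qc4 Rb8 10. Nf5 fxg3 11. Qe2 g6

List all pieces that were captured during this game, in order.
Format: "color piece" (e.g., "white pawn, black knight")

Tracking captures:
  fxg3: captured white pawn

white pawn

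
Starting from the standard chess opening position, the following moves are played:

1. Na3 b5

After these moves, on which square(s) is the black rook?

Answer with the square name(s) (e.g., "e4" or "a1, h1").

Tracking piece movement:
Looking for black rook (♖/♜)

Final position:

  a b c d e f g h
  ─────────────────
8│♜ ♞ ♝ ♛ ♚ ♝ ♞ ♜│8
7│♟ · ♟ ♟ ♟ ♟ ♟ ♟│7
6│· · · · · · · ·│6
5│· ♟ · · · · · ·│5
4│· · · · · · · ·│4
3│♘ · · · · · · ·│3
2│♙ ♙ ♙ ♙ ♙ ♙ ♙ ♙│2
1│♖ · ♗ ♕ ♔ ♗ ♘ ♖│1
  ─────────────────
  a b c d e f g h


a8, h8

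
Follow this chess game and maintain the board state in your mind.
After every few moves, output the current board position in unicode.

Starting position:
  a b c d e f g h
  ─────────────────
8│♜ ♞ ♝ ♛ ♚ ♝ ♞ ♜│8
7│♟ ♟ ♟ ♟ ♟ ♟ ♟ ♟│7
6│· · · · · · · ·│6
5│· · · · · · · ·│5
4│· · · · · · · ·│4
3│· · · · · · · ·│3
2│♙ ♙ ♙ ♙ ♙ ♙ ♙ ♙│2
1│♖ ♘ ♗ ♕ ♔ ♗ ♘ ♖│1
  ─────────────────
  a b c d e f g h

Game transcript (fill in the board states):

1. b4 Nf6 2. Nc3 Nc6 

  a b c d e f g h
  ─────────────────
8│♜ · ♝ ♛ ♚ ♝ · ♜│8
7│♟ ♟ ♟ ♟ ♟ ♟ ♟ ♟│7
6│· · ♞ · · ♞ · ·│6
5│· · · · · · · ·│5
4│· ♙ · · · · · ·│4
3│· · ♘ · · · · ·│3
2│♙ · ♙ ♙ ♙ ♙ ♙ ♙│2
1│♖ · ♗ ♕ ♔ ♗ ♘ ♖│1
  ─────────────────
  a b c d e f g h

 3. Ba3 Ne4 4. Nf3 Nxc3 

  a b c d e f g h
  ─────────────────
8│♜ · ♝ ♛ ♚ ♝ · ♜│8
7│♟ ♟ ♟ ♟ ♟ ♟ ♟ ♟│7
6│· · ♞ · · · · ·│6
5│· · · · · · · ·│5
4│· ♙ · · · · · ·│4
3│♗ · ♞ · · ♘ · ·│3
2│♙ · ♙ ♙ ♙ ♙ ♙ ♙│2
1│♖ · · ♕ ♔ ♗ · ♖│1
  ─────────────────
  a b c d e f g h

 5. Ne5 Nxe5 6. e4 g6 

  a b c d e f g h
  ─────────────────
8│♜ · ♝ ♛ ♚ ♝ · ♜│8
7│♟ ♟ ♟ ♟ ♟ ♟ · ♟│7
6│· · · · · · ♟ ·│6
5│· · · · ♞ · · ·│5
4│· ♙ · · ♙ · · ·│4
3│♗ · ♞ · · · · ·│3
2│♙ · ♙ ♙ · ♙ ♙ ♙│2
1│♖ · · ♕ ♔ ♗ · ♖│1
  ─────────────────
  a b c d e f g h

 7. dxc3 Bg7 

  a b c d e f g h
  ─────────────────
8│♜ · ♝ ♛ ♚ · · ♜│8
7│♟ ♟ ♟ ♟ ♟ ♟ ♝ ♟│7
6│· · · · · · ♟ ·│6
5│· · · · ♞ · · ·│5
4│· ♙ · · ♙ · · ·│4
3│♗ · ♙ · · · · ·│3
2│♙ · ♙ · · ♙ ♙ ♙│2
1│♖ · · ♕ ♔ ♗ · ♖│1
  ─────────────────
  a b c d e f g h


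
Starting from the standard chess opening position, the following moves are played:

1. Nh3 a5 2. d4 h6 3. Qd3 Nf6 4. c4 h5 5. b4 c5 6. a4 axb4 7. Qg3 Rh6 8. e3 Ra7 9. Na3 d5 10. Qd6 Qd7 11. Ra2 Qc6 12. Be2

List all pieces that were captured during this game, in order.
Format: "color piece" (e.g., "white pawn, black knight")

Tracking captures:
  axb4: captured white pawn

white pawn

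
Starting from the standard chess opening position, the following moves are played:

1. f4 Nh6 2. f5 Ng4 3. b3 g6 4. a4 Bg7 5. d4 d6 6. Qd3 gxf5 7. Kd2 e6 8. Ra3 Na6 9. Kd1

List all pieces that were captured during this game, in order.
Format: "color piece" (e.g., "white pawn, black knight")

Tracking captures:
  gxf5: captured white pawn

white pawn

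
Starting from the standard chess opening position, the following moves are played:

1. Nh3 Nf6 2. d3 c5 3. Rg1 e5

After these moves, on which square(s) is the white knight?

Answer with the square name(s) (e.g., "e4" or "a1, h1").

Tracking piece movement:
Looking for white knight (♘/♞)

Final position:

  a b c d e f g h
  ─────────────────
8│♜ ♞ ♝ ♛ ♚ ♝ · ♜│8
7│♟ ♟ · ♟ · ♟ ♟ ♟│7
6│· · · · · ♞ · ·│6
5│· · ♟ · ♟ · · ·│5
4│· · · · · · · ·│4
3│· · · ♙ · · · ♘│3
2│♙ ♙ ♙ · ♙ ♙ ♙ ♙│2
1│♖ ♘ ♗ ♕ ♔ ♗ ♖ ·│1
  ─────────────────
  a b c d e f g h


b1, h3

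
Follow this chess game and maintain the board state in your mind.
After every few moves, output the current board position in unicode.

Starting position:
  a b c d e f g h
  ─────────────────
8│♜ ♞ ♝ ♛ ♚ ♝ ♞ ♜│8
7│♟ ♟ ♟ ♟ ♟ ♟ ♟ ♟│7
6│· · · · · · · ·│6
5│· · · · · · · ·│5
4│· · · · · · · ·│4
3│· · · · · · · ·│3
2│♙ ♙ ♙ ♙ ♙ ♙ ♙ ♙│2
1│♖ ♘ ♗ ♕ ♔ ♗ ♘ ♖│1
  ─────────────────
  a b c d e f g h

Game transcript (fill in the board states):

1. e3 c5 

  a b c d e f g h
  ─────────────────
8│♜ ♞ ♝ ♛ ♚ ♝ ♞ ♜│8
7│♟ ♟ · ♟ ♟ ♟ ♟ ♟│7
6│· · · · · · · ·│6
5│· · ♟ · · · · ·│5
4│· · · · · · · ·│4
3│· · · · ♙ · · ·│3
2│♙ ♙ ♙ ♙ · ♙ ♙ ♙│2
1│♖ ♘ ♗ ♕ ♔ ♗ ♘ ♖│1
  ─────────────────
  a b c d e f g h

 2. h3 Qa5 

  a b c d e f g h
  ─────────────────
8│♜ ♞ ♝ · ♚ ♝ ♞ ♜│8
7│♟ ♟ · ♟ ♟ ♟ ♟ ♟│7
6│· · · · · · · ·│6
5│♛ · ♟ · · · · ·│5
4│· · · · · · · ·│4
3│· · · · ♙ · · ♙│3
2│♙ ♙ ♙ ♙ · ♙ ♙ ·│2
1│♖ ♘ ♗ ♕ ♔ ♗ ♘ ♖│1
  ─────────────────
  a b c d e f g h

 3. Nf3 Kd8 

  a b c d e f g h
  ─────────────────
8│♜ ♞ ♝ ♚ · ♝ ♞ ♜│8
7│♟ ♟ · ♟ ♟ ♟ ♟ ♟│7
6│· · · · · · · ·│6
5│♛ · ♟ · · · · ·│5
4│· · · · · · · ·│4
3│· · · · ♙ ♘ · ♙│3
2│♙ ♙ ♙ ♙ · ♙ ♙ ·│2
1│♖ ♘ ♗ ♕ ♔ ♗ · ♖│1
  ─────────────────
  a b c d e f g h

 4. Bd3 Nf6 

  a b c d e f g h
  ─────────────────
8│♜ ♞ ♝ ♚ · ♝ · ♜│8
7│♟ ♟ · ♟ ♟ ♟ ♟ ♟│7
6│· · · · · ♞ · ·│6
5│♛ · ♟ · · · · ·│5
4│· · · · · · · ·│4
3│· · · ♗ ♙ ♘ · ♙│3
2│♙ ♙ ♙ ♙ · ♙ ♙ ·│2
1│♖ ♘ ♗ ♕ ♔ · · ♖│1
  ─────────────────
  a b c d e f g h

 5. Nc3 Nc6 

  a b c d e f g h
  ─────────────────
8│♜ · ♝ ♚ · ♝ · ♜│8
7│♟ ♟ · ♟ ♟ ♟ ♟ ♟│7
6│· · ♞ · · ♞ · ·│6
5│♛ · ♟ · · · · ·│5
4│· · · · · · · ·│4
3│· · ♘ ♗ ♙ ♘ · ♙│3
2│♙ ♙ ♙ ♙ · ♙ ♙ ·│2
1│♖ · ♗ ♕ ♔ · · ♖│1
  ─────────────────
  a b c d e f g h



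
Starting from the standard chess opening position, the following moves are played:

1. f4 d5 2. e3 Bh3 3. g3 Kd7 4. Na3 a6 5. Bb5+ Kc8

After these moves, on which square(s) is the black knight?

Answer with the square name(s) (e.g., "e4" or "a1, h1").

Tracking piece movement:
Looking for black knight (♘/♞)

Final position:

  a b c d e f g h
  ─────────────────
8│♜ ♞ ♚ ♛ · ♝ ♞ ♜│8
7│· ♟ ♟ · ♟ ♟ ♟ ♟│7
6│♟ · · · · · · ·│6
5│· ♗ · ♟ · · · ·│5
4│· · · · · ♙ · ·│4
3│♘ · · · ♙ · ♙ ♝│3
2│♙ ♙ ♙ ♙ · · · ♙│2
1│♖ · ♗ ♕ ♔ · ♘ ♖│1
  ─────────────────
  a b c d e f g h


b8, g8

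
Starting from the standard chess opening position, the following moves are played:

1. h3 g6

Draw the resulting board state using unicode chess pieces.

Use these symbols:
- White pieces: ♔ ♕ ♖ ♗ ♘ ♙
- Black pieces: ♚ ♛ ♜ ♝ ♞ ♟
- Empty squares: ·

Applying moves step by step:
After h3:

♜ ♞ ♝ ♛ ♚ ♝ ♞ ♜
♟ ♟ ♟ ♟ ♟ ♟ ♟ ♟
· · · · · · · ·
· · · · · · · ·
· · · · · · · ·
· · · · · · · ♙
♙ ♙ ♙ ♙ ♙ ♙ ♙ ·
♖ ♘ ♗ ♕ ♔ ♗ ♘ ♖


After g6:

♜ ♞ ♝ ♛ ♚ ♝ ♞ ♜
♟ ♟ ♟ ♟ ♟ ♟ · ♟
· · · · · · ♟ ·
· · · · · · · ·
· · · · · · · ·
· · · · · · · ♙
♙ ♙ ♙ ♙ ♙ ♙ ♙ ·
♖ ♘ ♗ ♕ ♔ ♗ ♘ ♖



  a b c d e f g h
  ─────────────────
8│♜ ♞ ♝ ♛ ♚ ♝ ♞ ♜│8
7│♟ ♟ ♟ ♟ ♟ ♟ · ♟│7
6│· · · · · · ♟ ·│6
5│· · · · · · · ·│5
4│· · · · · · · ·│4
3│· · · · · · · ♙│3
2│♙ ♙ ♙ ♙ ♙ ♙ ♙ ·│2
1│♖ ♘ ♗ ♕ ♔ ♗ ♘ ♖│1
  ─────────────────
  a b c d e f g h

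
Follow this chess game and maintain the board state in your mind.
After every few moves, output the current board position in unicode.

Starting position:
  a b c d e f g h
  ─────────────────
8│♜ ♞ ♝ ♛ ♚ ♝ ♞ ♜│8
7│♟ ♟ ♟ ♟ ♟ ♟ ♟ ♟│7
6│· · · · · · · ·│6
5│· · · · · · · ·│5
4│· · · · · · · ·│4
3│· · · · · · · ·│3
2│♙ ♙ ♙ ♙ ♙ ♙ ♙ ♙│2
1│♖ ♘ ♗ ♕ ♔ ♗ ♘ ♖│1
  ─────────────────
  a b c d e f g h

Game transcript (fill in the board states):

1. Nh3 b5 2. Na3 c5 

  a b c d e f g h
  ─────────────────
8│♜ ♞ ♝ ♛ ♚ ♝ ♞ ♜│8
7│♟ · · ♟ ♟ ♟ ♟ ♟│7
6│· · · · · · · ·│6
5│· ♟ ♟ · · · · ·│5
4│· · · · · · · ·│4
3│♘ · · · · · · ♘│3
2│♙ ♙ ♙ ♙ ♙ ♙ ♙ ♙│2
1│♖ · ♗ ♕ ♔ ♗ · ♖│1
  ─────────────────
  a b c d e f g h

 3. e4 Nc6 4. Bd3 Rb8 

  a b c d e f g h
  ─────────────────
8│· ♜ ♝ ♛ ♚ ♝ ♞ ♜│8
7│♟ · · ♟ ♟ ♟ ♟ ♟│7
6│· · ♞ · · · · ·│6
5│· ♟ ♟ · · · · ·│5
4│· · · · ♙ · · ·│4
3│♘ · · ♗ · · · ♘│3
2│♙ ♙ ♙ ♙ · ♙ ♙ ♙│2
1│♖ · ♗ ♕ ♔ · · ♖│1
  ─────────────────
  a b c d e f g h

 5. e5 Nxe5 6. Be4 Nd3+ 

  a b c d e f g h
  ─────────────────
8│· ♜ ♝ ♛ ♚ ♝ ♞ ♜│8
7│♟ · · ♟ ♟ ♟ ♟ ♟│7
6│· · · · · · · ·│6
5│· ♟ ♟ · · · · ·│5
4│· · · · ♗ · · ·│4
3│♘ · · ♞ · · · ♘│3
2│♙ ♙ ♙ ♙ · ♙ ♙ ♙│2
1│♖ · ♗ ♕ ♔ · · ♖│1
  ─────────────────
  a b c d e f g h



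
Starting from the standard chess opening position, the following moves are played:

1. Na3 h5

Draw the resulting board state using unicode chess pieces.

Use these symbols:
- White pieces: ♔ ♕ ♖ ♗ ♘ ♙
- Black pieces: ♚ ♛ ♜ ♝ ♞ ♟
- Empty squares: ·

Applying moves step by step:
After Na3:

♜ ♞ ♝ ♛ ♚ ♝ ♞ ♜
♟ ♟ ♟ ♟ ♟ ♟ ♟ ♟
· · · · · · · ·
· · · · · · · ·
· · · · · · · ·
♘ · · · · · · ·
♙ ♙ ♙ ♙ ♙ ♙ ♙ ♙
♖ · ♗ ♕ ♔ ♗ ♘ ♖


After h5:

♜ ♞ ♝ ♛ ♚ ♝ ♞ ♜
♟ ♟ ♟ ♟ ♟ ♟ ♟ ·
· · · · · · · ·
· · · · · · · ♟
· · · · · · · ·
♘ · · · · · · ·
♙ ♙ ♙ ♙ ♙ ♙ ♙ ♙
♖ · ♗ ♕ ♔ ♗ ♘ ♖



  a b c d e f g h
  ─────────────────
8│♜ ♞ ♝ ♛ ♚ ♝ ♞ ♜│8
7│♟ ♟ ♟ ♟ ♟ ♟ ♟ ·│7
6│· · · · · · · ·│6
5│· · · · · · · ♟│5
4│· · · · · · · ·│4
3│♘ · · · · · · ·│3
2│♙ ♙ ♙ ♙ ♙ ♙ ♙ ♙│2
1│♖ · ♗ ♕ ♔ ♗ ♘ ♖│1
  ─────────────────
  a b c d e f g h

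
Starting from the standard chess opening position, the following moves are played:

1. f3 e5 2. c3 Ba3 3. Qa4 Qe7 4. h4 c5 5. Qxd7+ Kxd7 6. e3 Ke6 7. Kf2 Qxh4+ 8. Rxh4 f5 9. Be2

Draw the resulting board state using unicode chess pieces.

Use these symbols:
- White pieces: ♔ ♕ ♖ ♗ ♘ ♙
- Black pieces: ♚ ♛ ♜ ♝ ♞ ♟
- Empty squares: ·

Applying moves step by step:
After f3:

♜ ♞ ♝ ♛ ♚ ♝ ♞ ♜
♟ ♟ ♟ ♟ ♟ ♟ ♟ ♟
· · · · · · · ·
· · · · · · · ·
· · · · · · · ·
· · · · · ♙ · ·
♙ ♙ ♙ ♙ ♙ · ♙ ♙
♖ ♘ ♗ ♕ ♔ ♗ ♘ ♖


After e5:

♜ ♞ ♝ ♛ ♚ ♝ ♞ ♜
♟ ♟ ♟ ♟ · ♟ ♟ ♟
· · · · · · · ·
· · · · ♟ · · ·
· · · · · · · ·
· · · · · ♙ · ·
♙ ♙ ♙ ♙ ♙ · ♙ ♙
♖ ♘ ♗ ♕ ♔ ♗ ♘ ♖


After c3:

♜ ♞ ♝ ♛ ♚ ♝ ♞ ♜
♟ ♟ ♟ ♟ · ♟ ♟ ♟
· · · · · · · ·
· · · · ♟ · · ·
· · · · · · · ·
· · ♙ · · ♙ · ·
♙ ♙ · ♙ ♙ · ♙ ♙
♖ ♘ ♗ ♕ ♔ ♗ ♘ ♖


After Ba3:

♜ ♞ ♝ ♛ ♚ · ♞ ♜
♟ ♟ ♟ ♟ · ♟ ♟ ♟
· · · · · · · ·
· · · · ♟ · · ·
· · · · · · · ·
♝ · ♙ · · ♙ · ·
♙ ♙ · ♙ ♙ · ♙ ♙
♖ ♘ ♗ ♕ ♔ ♗ ♘ ♖


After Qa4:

♜ ♞ ♝ ♛ ♚ · ♞ ♜
♟ ♟ ♟ ♟ · ♟ ♟ ♟
· · · · · · · ·
· · · · ♟ · · ·
♕ · · · · · · ·
♝ · ♙ · · ♙ · ·
♙ ♙ · ♙ ♙ · ♙ ♙
♖ ♘ ♗ · ♔ ♗ ♘ ♖


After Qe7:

♜ ♞ ♝ · ♚ · ♞ ♜
♟ ♟ ♟ ♟ ♛ ♟ ♟ ♟
· · · · · · · ·
· · · · ♟ · · ·
♕ · · · · · · ·
♝ · ♙ · · ♙ · ·
♙ ♙ · ♙ ♙ · ♙ ♙
♖ ♘ ♗ · ♔ ♗ ♘ ♖


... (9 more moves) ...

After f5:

♜ ♞ ♝ · · · ♞ ♜
♟ ♟ · · · · ♟ ♟
· · · · ♚ · · ·
· · ♟ · ♟ ♟ · ·
· · · · · · · ♖
♝ · ♙ · ♙ ♙ · ·
♙ ♙ · ♙ · ♔ ♙ ·
♖ ♘ ♗ · · ♗ ♘ ·


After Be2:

♜ ♞ ♝ · · · ♞ ♜
♟ ♟ · · · · ♟ ♟
· · · · ♚ · · ·
· · ♟ · ♟ ♟ · ·
· · · · · · · ♖
♝ · ♙ · ♙ ♙ · ·
♙ ♙ · ♙ ♗ ♔ ♙ ·
♖ ♘ ♗ · · · ♘ ·



  a b c d e f g h
  ─────────────────
8│♜ ♞ ♝ · · · ♞ ♜│8
7│♟ ♟ · · · · ♟ ♟│7
6│· · · · ♚ · · ·│6
5│· · ♟ · ♟ ♟ · ·│5
4│· · · · · · · ♖│4
3│♝ · ♙ · ♙ ♙ · ·│3
2│♙ ♙ · ♙ ♗ ♔ ♙ ·│2
1│♖ ♘ ♗ · · · ♘ ·│1
  ─────────────────
  a b c d e f g h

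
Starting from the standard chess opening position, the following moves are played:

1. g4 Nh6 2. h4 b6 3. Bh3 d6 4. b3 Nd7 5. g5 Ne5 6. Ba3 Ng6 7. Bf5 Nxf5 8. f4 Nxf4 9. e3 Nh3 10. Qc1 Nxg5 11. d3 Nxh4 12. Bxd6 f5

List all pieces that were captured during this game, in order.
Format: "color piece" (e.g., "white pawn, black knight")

Tracking captures:
  Nxf5: captured white bishop
  Nxf4: captured white pawn
  Nxg5: captured white pawn
  Nxh4: captured white pawn
  Bxd6: captured black pawn

white bishop, white pawn, white pawn, white pawn, black pawn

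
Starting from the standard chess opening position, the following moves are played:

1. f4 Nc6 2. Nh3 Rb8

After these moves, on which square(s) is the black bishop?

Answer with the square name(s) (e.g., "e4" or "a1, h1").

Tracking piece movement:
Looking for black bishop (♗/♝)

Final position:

  a b c d e f g h
  ─────────────────
8│· ♜ ♝ ♛ ♚ ♝ ♞ ♜│8
7│♟ ♟ ♟ ♟ ♟ ♟ ♟ ♟│7
6│· · ♞ · · · · ·│6
5│· · · · · · · ·│5
4│· · · · · ♙ · ·│4
3│· · · · · · · ♘│3
2│♙ ♙ ♙ ♙ ♙ · ♙ ♙│2
1│♖ ♘ ♗ ♕ ♔ ♗ · ♖│1
  ─────────────────
  a b c d e f g h


c8, f8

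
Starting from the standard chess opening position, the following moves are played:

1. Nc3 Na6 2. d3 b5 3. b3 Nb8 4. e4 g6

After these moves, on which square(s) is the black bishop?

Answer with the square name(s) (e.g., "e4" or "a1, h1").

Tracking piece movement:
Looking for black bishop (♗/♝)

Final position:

  a b c d e f g h
  ─────────────────
8│♜ ♞ ♝ ♛ ♚ ♝ ♞ ♜│8
7│♟ · ♟ ♟ ♟ ♟ · ♟│7
6│· · · · · · ♟ ·│6
5│· ♟ · · · · · ·│5
4│· · · · ♙ · · ·│4
3│· ♙ ♘ ♙ · · · ·│3
2│♙ · ♙ · · ♙ ♙ ♙│2
1│♖ · ♗ ♕ ♔ ♗ ♘ ♖│1
  ─────────────────
  a b c d e f g h


c8, f8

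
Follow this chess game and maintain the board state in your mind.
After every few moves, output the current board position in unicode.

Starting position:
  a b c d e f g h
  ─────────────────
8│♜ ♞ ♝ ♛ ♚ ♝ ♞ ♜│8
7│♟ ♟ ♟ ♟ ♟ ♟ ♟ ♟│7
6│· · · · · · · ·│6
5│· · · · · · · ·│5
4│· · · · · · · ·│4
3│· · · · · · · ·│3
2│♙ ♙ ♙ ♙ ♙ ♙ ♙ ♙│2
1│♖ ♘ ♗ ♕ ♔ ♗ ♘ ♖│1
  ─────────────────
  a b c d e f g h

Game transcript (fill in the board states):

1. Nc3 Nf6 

  a b c d e f g h
  ─────────────────
8│♜ ♞ ♝ ♛ ♚ ♝ · ♜│8
7│♟ ♟ ♟ ♟ ♟ ♟ ♟ ♟│7
6│· · · · · ♞ · ·│6
5│· · · · · · · ·│5
4│· · · · · · · ·│4
3│· · ♘ · · · · ·│3
2│♙ ♙ ♙ ♙ ♙ ♙ ♙ ♙│2
1│♖ · ♗ ♕ ♔ ♗ ♘ ♖│1
  ─────────────────
  a b c d e f g h

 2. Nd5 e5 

  a b c d e f g h
  ─────────────────
8│♜ ♞ ♝ ♛ ♚ ♝ · ♜│8
7│♟ ♟ ♟ ♟ · ♟ ♟ ♟│7
6│· · · · · ♞ · ·│6
5│· · · ♘ ♟ · · ·│5
4│· · · · · · · ·│4
3│· · · · · · · ·│3
2│♙ ♙ ♙ ♙ ♙ ♙ ♙ ♙│2
1│♖ · ♗ ♕ ♔ ♗ ♘ ♖│1
  ─────────────────
  a b c d e f g h

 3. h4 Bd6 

  a b c d e f g h
  ─────────────────
8│♜ ♞ ♝ ♛ ♚ · · ♜│8
7│♟ ♟ ♟ ♟ · ♟ ♟ ♟│7
6│· · · ♝ · ♞ · ·│6
5│· · · ♘ ♟ · · ·│5
4│· · · · · · · ♙│4
3│· · · · · · · ·│3
2│♙ ♙ ♙ ♙ ♙ ♙ ♙ ·│2
1│♖ · ♗ ♕ ♔ ♗ ♘ ♖│1
  ─────────────────
  a b c d e f g h

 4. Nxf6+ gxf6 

  a b c d e f g h
  ─────────────────
8│♜ ♞ ♝ ♛ ♚ · · ♜│8
7│♟ ♟ ♟ ♟ · ♟ · ♟│7
6│· · · ♝ · ♟ · ·│6
5│· · · · ♟ · · ·│5
4│· · · · · · · ♙│4
3│· · · · · · · ·│3
2│♙ ♙ ♙ ♙ ♙ ♙ ♙ ·│2
1│♖ · ♗ ♕ ♔ ♗ ♘ ♖│1
  ─────────────────
  a b c d e f g h



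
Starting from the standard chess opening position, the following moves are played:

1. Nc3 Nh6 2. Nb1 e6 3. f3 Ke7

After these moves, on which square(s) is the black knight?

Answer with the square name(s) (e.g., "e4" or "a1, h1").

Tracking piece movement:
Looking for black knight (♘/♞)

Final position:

  a b c d e f g h
  ─────────────────
8│♜ ♞ ♝ ♛ · ♝ · ♜│8
7│♟ ♟ ♟ ♟ ♚ ♟ ♟ ♟│7
6│· · · · ♟ · · ♞│6
5│· · · · · · · ·│5
4│· · · · · · · ·│4
3│· · · · · ♙ · ·│3
2│♙ ♙ ♙ ♙ ♙ · ♙ ♙│2
1│♖ ♘ ♗ ♕ ♔ ♗ ♘ ♖│1
  ─────────────────
  a b c d e f g h


b8, h6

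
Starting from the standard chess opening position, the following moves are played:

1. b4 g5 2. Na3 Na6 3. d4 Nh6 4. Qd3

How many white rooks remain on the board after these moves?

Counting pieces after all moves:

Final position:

  a b c d e f g h
  ─────────────────
8│♜ · ♝ ♛ ♚ ♝ · ♜│8
7│♟ ♟ ♟ ♟ ♟ ♟ · ♟│7
6│♞ · · · · · · ♞│6
5│· · · · · · ♟ ·│5
4│· ♙ · ♙ · · · ·│4
3│♘ · · ♕ · · · ·│3
2│♙ · ♙ · ♙ ♙ ♙ ♙│2
1│♖ · ♗ · ♔ ♗ ♘ ♖│1
  ─────────────────
  a b c d e f g h


2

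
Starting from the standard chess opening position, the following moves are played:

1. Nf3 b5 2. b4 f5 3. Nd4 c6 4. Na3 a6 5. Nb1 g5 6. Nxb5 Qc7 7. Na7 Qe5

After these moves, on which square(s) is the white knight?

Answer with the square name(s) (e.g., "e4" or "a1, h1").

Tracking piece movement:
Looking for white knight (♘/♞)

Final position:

  a b c d e f g h
  ─────────────────
8│♜ ♞ ♝ · ♚ ♝ ♞ ♜│8
7│♘ · · ♟ ♟ · · ♟│7
6│♟ · ♟ · · · · ·│6
5│· · · · ♛ ♟ ♟ ·│5
4│· ♙ · · · · · ·│4
3│· · · · · · · ·│3
2│♙ · ♙ ♙ ♙ ♙ ♙ ♙│2
1│♖ ♘ ♗ ♕ ♔ ♗ · ♖│1
  ─────────────────
  a b c d e f g h


a7, b1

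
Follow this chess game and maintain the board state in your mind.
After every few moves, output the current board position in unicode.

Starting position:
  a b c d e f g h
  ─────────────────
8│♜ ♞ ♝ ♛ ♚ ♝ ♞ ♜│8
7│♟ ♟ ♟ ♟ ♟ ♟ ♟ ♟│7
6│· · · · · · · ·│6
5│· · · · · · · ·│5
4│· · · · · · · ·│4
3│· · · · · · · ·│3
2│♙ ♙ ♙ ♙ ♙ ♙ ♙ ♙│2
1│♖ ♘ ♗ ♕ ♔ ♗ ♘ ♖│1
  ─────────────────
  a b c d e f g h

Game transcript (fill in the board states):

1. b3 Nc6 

  a b c d e f g h
  ─────────────────
8│♜ · ♝ ♛ ♚ ♝ ♞ ♜│8
7│♟ ♟ ♟ ♟ ♟ ♟ ♟ ♟│7
6│· · ♞ · · · · ·│6
5│· · · · · · · ·│5
4│· · · · · · · ·│4
3│· ♙ · · · · · ·│3
2│♙ · ♙ ♙ ♙ ♙ ♙ ♙│2
1│♖ ♘ ♗ ♕ ♔ ♗ ♘ ♖│1
  ─────────────────
  a b c d e f g h

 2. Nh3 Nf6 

  a b c d e f g h
  ─────────────────
8│♜ · ♝ ♛ ♚ ♝ · ♜│8
7│♟ ♟ ♟ ♟ ♟ ♟ ♟ ♟│7
6│· · ♞ · · ♞ · ·│6
5│· · · · · · · ·│5
4│· · · · · · · ·│4
3│· ♙ · · · · · ♘│3
2│♙ · ♙ ♙ ♙ ♙ ♙ ♙│2
1│♖ ♘ ♗ ♕ ♔ ♗ · ♖│1
  ─────────────────
  a b c d e f g h

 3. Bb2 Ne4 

  a b c d e f g h
  ─────────────────
8│♜ · ♝ ♛ ♚ ♝ · ♜│8
7│♟ ♟ ♟ ♟ ♟ ♟ ♟ ♟│7
6│· · ♞ · · · · ·│6
5│· · · · · · · ·│5
4│· · · · ♞ · · ·│4
3│· ♙ · · · · · ♘│3
2│♙ ♗ ♙ ♙ ♙ ♙ ♙ ♙│2
1│♖ ♘ · ♕ ♔ ♗ · ♖│1
  ─────────────────
  a b c d e f g h



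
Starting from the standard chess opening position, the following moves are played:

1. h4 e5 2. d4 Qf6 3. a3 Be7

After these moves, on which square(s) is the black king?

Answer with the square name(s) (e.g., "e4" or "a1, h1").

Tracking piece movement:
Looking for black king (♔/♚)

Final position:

  a b c d e f g h
  ─────────────────
8│♜ ♞ ♝ · ♚ · ♞ ♜│8
7│♟ ♟ ♟ ♟ ♝ ♟ ♟ ♟│7
6│· · · · · ♛ · ·│6
5│· · · · ♟ · · ·│5
4│· · · ♙ · · · ♙│4
3│♙ · · · · · · ·│3
2│· ♙ ♙ · ♙ ♙ ♙ ·│2
1│♖ ♘ ♗ ♕ ♔ ♗ ♘ ♖│1
  ─────────────────
  a b c d e f g h


e8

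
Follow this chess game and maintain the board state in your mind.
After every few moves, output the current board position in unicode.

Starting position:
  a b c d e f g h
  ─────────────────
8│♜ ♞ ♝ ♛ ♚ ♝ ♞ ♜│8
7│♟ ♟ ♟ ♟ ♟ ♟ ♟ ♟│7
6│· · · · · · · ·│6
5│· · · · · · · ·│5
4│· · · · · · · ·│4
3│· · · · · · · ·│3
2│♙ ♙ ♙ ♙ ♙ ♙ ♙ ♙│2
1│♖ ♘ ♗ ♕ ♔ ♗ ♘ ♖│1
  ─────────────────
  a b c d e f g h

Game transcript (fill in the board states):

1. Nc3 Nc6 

  a b c d e f g h
  ─────────────────
8│♜ · ♝ ♛ ♚ ♝ ♞ ♜│8
7│♟ ♟ ♟ ♟ ♟ ♟ ♟ ♟│7
6│· · ♞ · · · · ·│6
5│· · · · · · · ·│5
4│· · · · · · · ·│4
3│· · ♘ · · · · ·│3
2│♙ ♙ ♙ ♙ ♙ ♙ ♙ ♙│2
1│♖ · ♗ ♕ ♔ ♗ ♘ ♖│1
  ─────────────────
  a b c d e f g h

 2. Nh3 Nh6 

  a b c d e f g h
  ─────────────────
8│♜ · ♝ ♛ ♚ ♝ · ♜│8
7│♟ ♟ ♟ ♟ ♟ ♟ ♟ ♟│7
6│· · ♞ · · · · ♞│6
5│· · · · · · · ·│5
4│· · · · · · · ·│4
3│· · ♘ · · · · ♘│3
2│♙ ♙ ♙ ♙ ♙ ♙ ♙ ♙│2
1│♖ · ♗ ♕ ♔ ♗ · ♖│1
  ─────────────────
  a b c d e f g h

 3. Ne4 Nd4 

  a b c d e f g h
  ─────────────────
8│♜ · ♝ ♛ ♚ ♝ · ♜│8
7│♟ ♟ ♟ ♟ ♟ ♟ ♟ ♟│7
6│· · · · · · · ♞│6
5│· · · · · · · ·│5
4│· · · ♞ ♘ · · ·│4
3│· · · · · · · ♘│3
2│♙ ♙ ♙ ♙ ♙ ♙ ♙ ♙│2
1│♖ · ♗ ♕ ♔ ♗ · ♖│1
  ─────────────────
  a b c d e f g h



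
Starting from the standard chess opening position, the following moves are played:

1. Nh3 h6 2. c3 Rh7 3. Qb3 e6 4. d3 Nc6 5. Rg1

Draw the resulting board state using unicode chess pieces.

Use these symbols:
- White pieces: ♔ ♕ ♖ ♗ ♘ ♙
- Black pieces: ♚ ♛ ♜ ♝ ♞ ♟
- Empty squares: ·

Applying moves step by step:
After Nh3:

♜ ♞ ♝ ♛ ♚ ♝ ♞ ♜
♟ ♟ ♟ ♟ ♟ ♟ ♟ ♟
· · · · · · · ·
· · · · · · · ·
· · · · · · · ·
· · · · · · · ♘
♙ ♙ ♙ ♙ ♙ ♙ ♙ ♙
♖ ♘ ♗ ♕ ♔ ♗ · ♖


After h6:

♜ ♞ ♝ ♛ ♚ ♝ ♞ ♜
♟ ♟ ♟ ♟ ♟ ♟ ♟ ·
· · · · · · · ♟
· · · · · · · ·
· · · · · · · ·
· · · · · · · ♘
♙ ♙ ♙ ♙ ♙ ♙ ♙ ♙
♖ ♘ ♗ ♕ ♔ ♗ · ♖


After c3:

♜ ♞ ♝ ♛ ♚ ♝ ♞ ♜
♟ ♟ ♟ ♟ ♟ ♟ ♟ ·
· · · · · · · ♟
· · · · · · · ·
· · · · · · · ·
· · ♙ · · · · ♘
♙ ♙ · ♙ ♙ ♙ ♙ ♙
♖ ♘ ♗ ♕ ♔ ♗ · ♖


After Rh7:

♜ ♞ ♝ ♛ ♚ ♝ ♞ ·
♟ ♟ ♟ ♟ ♟ ♟ ♟ ♜
· · · · · · · ♟
· · · · · · · ·
· · · · · · · ·
· · ♙ · · · · ♘
♙ ♙ · ♙ ♙ ♙ ♙ ♙
♖ ♘ ♗ ♕ ♔ ♗ · ♖


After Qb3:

♜ ♞ ♝ ♛ ♚ ♝ ♞ ·
♟ ♟ ♟ ♟ ♟ ♟ ♟ ♜
· · · · · · · ♟
· · · · · · · ·
· · · · · · · ·
· ♕ ♙ · · · · ♘
♙ ♙ · ♙ ♙ ♙ ♙ ♙
♖ ♘ ♗ · ♔ ♗ · ♖


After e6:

♜ ♞ ♝ ♛ ♚ ♝ ♞ ·
♟ ♟ ♟ ♟ · ♟ ♟ ♜
· · · · ♟ · · ♟
· · · · · · · ·
· · · · · · · ·
· ♕ ♙ · · · · ♘
♙ ♙ · ♙ ♙ ♙ ♙ ♙
♖ ♘ ♗ · ♔ ♗ · ♖


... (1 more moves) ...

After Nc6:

♜ · ♝ ♛ ♚ ♝ ♞ ·
♟ ♟ ♟ ♟ · ♟ ♟ ♜
· · ♞ · ♟ · · ♟
· · · · · · · ·
· · · · · · · ·
· ♕ ♙ ♙ · · · ♘
♙ ♙ · · ♙ ♙ ♙ ♙
♖ ♘ ♗ · ♔ ♗ · ♖


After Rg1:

♜ · ♝ ♛ ♚ ♝ ♞ ·
♟ ♟ ♟ ♟ · ♟ ♟ ♜
· · ♞ · ♟ · · ♟
· · · · · · · ·
· · · · · · · ·
· ♕ ♙ ♙ · · · ♘
♙ ♙ · · ♙ ♙ ♙ ♙
♖ ♘ ♗ · ♔ ♗ ♖ ·



  a b c d e f g h
  ─────────────────
8│♜ · ♝ ♛ ♚ ♝ ♞ ·│8
7│♟ ♟ ♟ ♟ · ♟ ♟ ♜│7
6│· · ♞ · ♟ · · ♟│6
5│· · · · · · · ·│5
4│· · · · · · · ·│4
3│· ♕ ♙ ♙ · · · ♘│3
2│♙ ♙ · · ♙ ♙ ♙ ♙│2
1│♖ ♘ ♗ · ♔ ♗ ♖ ·│1
  ─────────────────
  a b c d e f g h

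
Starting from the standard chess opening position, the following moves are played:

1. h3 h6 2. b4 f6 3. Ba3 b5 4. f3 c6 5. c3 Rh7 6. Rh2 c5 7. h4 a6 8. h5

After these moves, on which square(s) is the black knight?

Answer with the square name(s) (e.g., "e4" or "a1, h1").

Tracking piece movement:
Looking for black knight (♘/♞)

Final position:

  a b c d e f g h
  ─────────────────
8│♜ ♞ ♝ ♛ ♚ ♝ ♞ ·│8
7│· · · ♟ ♟ · ♟ ♜│7
6│♟ · · · · ♟ · ♟│6
5│· ♟ ♟ · · · · ♙│5
4│· ♙ · · · · · ·│4
3│♗ · ♙ · · ♙ · ·│3
2│♙ · · ♙ ♙ · ♙ ♖│2
1│♖ ♘ · ♕ ♔ ♗ ♘ ·│1
  ─────────────────
  a b c d e f g h


b8, g8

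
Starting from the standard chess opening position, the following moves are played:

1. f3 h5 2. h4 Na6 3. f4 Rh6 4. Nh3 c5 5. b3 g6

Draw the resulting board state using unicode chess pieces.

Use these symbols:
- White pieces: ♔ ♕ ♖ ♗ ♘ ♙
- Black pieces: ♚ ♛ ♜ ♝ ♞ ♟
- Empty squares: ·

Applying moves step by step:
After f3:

♜ ♞ ♝ ♛ ♚ ♝ ♞ ♜
♟ ♟ ♟ ♟ ♟ ♟ ♟ ♟
· · · · · · · ·
· · · · · · · ·
· · · · · · · ·
· · · · · ♙ · ·
♙ ♙ ♙ ♙ ♙ · ♙ ♙
♖ ♘ ♗ ♕ ♔ ♗ ♘ ♖


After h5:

♜ ♞ ♝ ♛ ♚ ♝ ♞ ♜
♟ ♟ ♟ ♟ ♟ ♟ ♟ ·
· · · · · · · ·
· · · · · · · ♟
· · · · · · · ·
· · · · · ♙ · ·
♙ ♙ ♙ ♙ ♙ · ♙ ♙
♖ ♘ ♗ ♕ ♔ ♗ ♘ ♖


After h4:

♜ ♞ ♝ ♛ ♚ ♝ ♞ ♜
♟ ♟ ♟ ♟ ♟ ♟ ♟ ·
· · · · · · · ·
· · · · · · · ♟
· · · · · · · ♙
· · · · · ♙ · ·
♙ ♙ ♙ ♙ ♙ · ♙ ·
♖ ♘ ♗ ♕ ♔ ♗ ♘ ♖


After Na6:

♜ · ♝ ♛ ♚ ♝ ♞ ♜
♟ ♟ ♟ ♟ ♟ ♟ ♟ ·
♞ · · · · · · ·
· · · · · · · ♟
· · · · · · · ♙
· · · · · ♙ · ·
♙ ♙ ♙ ♙ ♙ · ♙ ·
♖ ♘ ♗ ♕ ♔ ♗ ♘ ♖


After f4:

♜ · ♝ ♛ ♚ ♝ ♞ ♜
♟ ♟ ♟ ♟ ♟ ♟ ♟ ·
♞ · · · · · · ·
· · · · · · · ♟
· · · · · ♙ · ♙
· · · · · · · ·
♙ ♙ ♙ ♙ ♙ · ♙ ·
♖ ♘ ♗ ♕ ♔ ♗ ♘ ♖


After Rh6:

♜ · ♝ ♛ ♚ ♝ ♞ ·
♟ ♟ ♟ ♟ ♟ ♟ ♟ ·
♞ · · · · · · ♜
· · · · · · · ♟
· · · · · ♙ · ♙
· · · · · · · ·
♙ ♙ ♙ ♙ ♙ · ♙ ·
♖ ♘ ♗ ♕ ♔ ♗ ♘ ♖


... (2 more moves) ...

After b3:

♜ · ♝ ♛ ♚ ♝ ♞ ·
♟ ♟ · ♟ ♟ ♟ ♟ ·
♞ · · · · · · ♜
· · ♟ · · · · ♟
· · · · · ♙ · ♙
· ♙ · · · · · ♘
♙ · ♙ ♙ ♙ · ♙ ·
♖ ♘ ♗ ♕ ♔ ♗ · ♖


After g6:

♜ · ♝ ♛ ♚ ♝ ♞ ·
♟ ♟ · ♟ ♟ ♟ · ·
♞ · · · · · ♟ ♜
· · ♟ · · · · ♟
· · · · · ♙ · ♙
· ♙ · · · · · ♘
♙ · ♙ ♙ ♙ · ♙ ·
♖ ♘ ♗ ♕ ♔ ♗ · ♖



  a b c d e f g h
  ─────────────────
8│♜ · ♝ ♛ ♚ ♝ ♞ ·│8
7│♟ ♟ · ♟ ♟ ♟ · ·│7
6│♞ · · · · · ♟ ♜│6
5│· · ♟ · · · · ♟│5
4│· · · · · ♙ · ♙│4
3│· ♙ · · · · · ♘│3
2│♙ · ♙ ♙ ♙ · ♙ ·│2
1│♖ ♘ ♗ ♕ ♔ ♗ · ♖│1
  ─────────────────
  a b c d e f g h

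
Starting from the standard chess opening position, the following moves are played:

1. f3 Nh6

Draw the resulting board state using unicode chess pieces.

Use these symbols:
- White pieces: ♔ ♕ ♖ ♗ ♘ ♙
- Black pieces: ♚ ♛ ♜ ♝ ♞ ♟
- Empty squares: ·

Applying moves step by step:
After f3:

♜ ♞ ♝ ♛ ♚ ♝ ♞ ♜
♟ ♟ ♟ ♟ ♟ ♟ ♟ ♟
· · · · · · · ·
· · · · · · · ·
· · · · · · · ·
· · · · · ♙ · ·
♙ ♙ ♙ ♙ ♙ · ♙ ♙
♖ ♘ ♗ ♕ ♔ ♗ ♘ ♖


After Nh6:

♜ ♞ ♝ ♛ ♚ ♝ · ♜
♟ ♟ ♟ ♟ ♟ ♟ ♟ ♟
· · · · · · · ♞
· · · · · · · ·
· · · · · · · ·
· · · · · ♙ · ·
♙ ♙ ♙ ♙ ♙ · ♙ ♙
♖ ♘ ♗ ♕ ♔ ♗ ♘ ♖



  a b c d e f g h
  ─────────────────
8│♜ ♞ ♝ ♛ ♚ ♝ · ♜│8
7│♟ ♟ ♟ ♟ ♟ ♟ ♟ ♟│7
6│· · · · · · · ♞│6
5│· · · · · · · ·│5
4│· · · · · · · ·│4
3│· · · · · ♙ · ·│3
2│♙ ♙ ♙ ♙ ♙ · ♙ ♙│2
1│♖ ♘ ♗ ♕ ♔ ♗ ♘ ♖│1
  ─────────────────
  a b c d e f g h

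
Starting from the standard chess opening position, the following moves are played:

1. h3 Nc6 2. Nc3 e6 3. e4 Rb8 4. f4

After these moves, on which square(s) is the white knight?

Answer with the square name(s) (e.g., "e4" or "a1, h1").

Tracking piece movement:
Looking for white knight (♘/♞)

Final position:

  a b c d e f g h
  ─────────────────
8│· ♜ ♝ ♛ ♚ ♝ ♞ ♜│8
7│♟ ♟ ♟ ♟ · ♟ ♟ ♟│7
6│· · ♞ · ♟ · · ·│6
5│· · · · · · · ·│5
4│· · · · ♙ ♙ · ·│4
3│· · ♘ · · · · ♙│3
2│♙ ♙ ♙ ♙ · · ♙ ·│2
1│♖ · ♗ ♕ ♔ ♗ ♘ ♖│1
  ─────────────────
  a b c d e f g h


c3, g1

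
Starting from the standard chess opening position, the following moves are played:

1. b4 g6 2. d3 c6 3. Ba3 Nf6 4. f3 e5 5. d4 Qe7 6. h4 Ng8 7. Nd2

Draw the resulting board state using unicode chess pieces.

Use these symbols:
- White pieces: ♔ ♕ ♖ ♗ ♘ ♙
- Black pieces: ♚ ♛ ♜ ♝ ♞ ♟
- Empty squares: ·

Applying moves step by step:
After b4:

♜ ♞ ♝ ♛ ♚ ♝ ♞ ♜
♟ ♟ ♟ ♟ ♟ ♟ ♟ ♟
· · · · · · · ·
· · · · · · · ·
· ♙ · · · · · ·
· · · · · · · ·
♙ · ♙ ♙ ♙ ♙ ♙ ♙
♖ ♘ ♗ ♕ ♔ ♗ ♘ ♖


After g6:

♜ ♞ ♝ ♛ ♚ ♝ ♞ ♜
♟ ♟ ♟ ♟ ♟ ♟ · ♟
· · · · · · ♟ ·
· · · · · · · ·
· ♙ · · · · · ·
· · · · · · · ·
♙ · ♙ ♙ ♙ ♙ ♙ ♙
♖ ♘ ♗ ♕ ♔ ♗ ♘ ♖


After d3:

♜ ♞ ♝ ♛ ♚ ♝ ♞ ♜
♟ ♟ ♟ ♟ ♟ ♟ · ♟
· · · · · · ♟ ·
· · · · · · · ·
· ♙ · · · · · ·
· · · ♙ · · · ·
♙ · ♙ · ♙ ♙ ♙ ♙
♖ ♘ ♗ ♕ ♔ ♗ ♘ ♖


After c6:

♜ ♞ ♝ ♛ ♚ ♝ ♞ ♜
♟ ♟ · ♟ ♟ ♟ · ♟
· · ♟ · · · ♟ ·
· · · · · · · ·
· ♙ · · · · · ·
· · · ♙ · · · ·
♙ · ♙ · ♙ ♙ ♙ ♙
♖ ♘ ♗ ♕ ♔ ♗ ♘ ♖


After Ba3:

♜ ♞ ♝ ♛ ♚ ♝ ♞ ♜
♟ ♟ · ♟ ♟ ♟ · ♟
· · ♟ · · · ♟ ·
· · · · · · · ·
· ♙ · · · · · ·
♗ · · ♙ · · · ·
♙ · ♙ · ♙ ♙ ♙ ♙
♖ ♘ · ♕ ♔ ♗ ♘ ♖


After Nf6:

♜ ♞ ♝ ♛ ♚ ♝ · ♜
♟ ♟ · ♟ ♟ ♟ · ♟
· · ♟ · · ♞ ♟ ·
· · · · · · · ·
· ♙ · · · · · ·
♗ · · ♙ · · · ·
♙ · ♙ · ♙ ♙ ♙ ♙
♖ ♘ · ♕ ♔ ♗ ♘ ♖


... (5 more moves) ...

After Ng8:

♜ ♞ ♝ · ♚ ♝ ♞ ♜
♟ ♟ · ♟ ♛ ♟ · ♟
· · ♟ · · · ♟ ·
· · · · ♟ · · ·
· ♙ · ♙ · · · ♙
♗ · · · · ♙ · ·
♙ · ♙ · ♙ · ♙ ·
♖ ♘ · ♕ ♔ ♗ ♘ ♖


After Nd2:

♜ ♞ ♝ · ♚ ♝ ♞ ♜
♟ ♟ · ♟ ♛ ♟ · ♟
· · ♟ · · · ♟ ·
· · · · ♟ · · ·
· ♙ · ♙ · · · ♙
♗ · · · · ♙ · ·
♙ · ♙ ♘ ♙ · ♙ ·
♖ · · ♕ ♔ ♗ ♘ ♖



  a b c d e f g h
  ─────────────────
8│♜ ♞ ♝ · ♚ ♝ ♞ ♜│8
7│♟ ♟ · ♟ ♛ ♟ · ♟│7
6│· · ♟ · · · ♟ ·│6
5│· · · · ♟ · · ·│5
4│· ♙ · ♙ · · · ♙│4
3│♗ · · · · ♙ · ·│3
2│♙ · ♙ ♘ ♙ · ♙ ·│2
1│♖ · · ♕ ♔ ♗ ♘ ♖│1
  ─────────────────
  a b c d e f g h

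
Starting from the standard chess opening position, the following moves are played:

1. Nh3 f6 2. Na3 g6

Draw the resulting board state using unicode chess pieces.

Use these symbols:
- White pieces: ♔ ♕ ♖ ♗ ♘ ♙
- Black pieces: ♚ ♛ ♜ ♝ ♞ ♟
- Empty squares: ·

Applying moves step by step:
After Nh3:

♜ ♞ ♝ ♛ ♚ ♝ ♞ ♜
♟ ♟ ♟ ♟ ♟ ♟ ♟ ♟
· · · · · · · ·
· · · · · · · ·
· · · · · · · ·
· · · · · · · ♘
♙ ♙ ♙ ♙ ♙ ♙ ♙ ♙
♖ ♘ ♗ ♕ ♔ ♗ · ♖


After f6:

♜ ♞ ♝ ♛ ♚ ♝ ♞ ♜
♟ ♟ ♟ ♟ ♟ · ♟ ♟
· · · · · ♟ · ·
· · · · · · · ·
· · · · · · · ·
· · · · · · · ♘
♙ ♙ ♙ ♙ ♙ ♙ ♙ ♙
♖ ♘ ♗ ♕ ♔ ♗ · ♖


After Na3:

♜ ♞ ♝ ♛ ♚ ♝ ♞ ♜
♟ ♟ ♟ ♟ ♟ · ♟ ♟
· · · · · ♟ · ·
· · · · · · · ·
· · · · · · · ·
♘ · · · · · · ♘
♙ ♙ ♙ ♙ ♙ ♙ ♙ ♙
♖ · ♗ ♕ ♔ ♗ · ♖


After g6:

♜ ♞ ♝ ♛ ♚ ♝ ♞ ♜
♟ ♟ ♟ ♟ ♟ · · ♟
· · · · · ♟ ♟ ·
· · · · · · · ·
· · · · · · · ·
♘ · · · · · · ♘
♙ ♙ ♙ ♙ ♙ ♙ ♙ ♙
♖ · ♗ ♕ ♔ ♗ · ♖



  a b c d e f g h
  ─────────────────
8│♜ ♞ ♝ ♛ ♚ ♝ ♞ ♜│8
7│♟ ♟ ♟ ♟ ♟ · · ♟│7
6│· · · · · ♟ ♟ ·│6
5│· · · · · · · ·│5
4│· · · · · · · ·│4
3│♘ · · · · · · ♘│3
2│♙ ♙ ♙ ♙ ♙ ♙ ♙ ♙│2
1│♖ · ♗ ♕ ♔ ♗ · ♖│1
  ─────────────────
  a b c d e f g h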